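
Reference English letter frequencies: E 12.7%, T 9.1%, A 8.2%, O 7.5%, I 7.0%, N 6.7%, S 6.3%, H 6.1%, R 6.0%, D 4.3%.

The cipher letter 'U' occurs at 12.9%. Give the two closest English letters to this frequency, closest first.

Step 1: Observed frequency of 'U' is 12.9%.
Step 2: Compute distances to each reference frequency and sort:
  E (12.7%): difference = 0.2% <-- BEST
  T (9.1%): difference = 3.8% <-- RUNNER-UP
  A (8.2%): difference = 4.7%
  O (7.5%): difference = 5.4%
  I (7.0%): difference = 5.9%
Step 3: Most likely is 'E' (12.7%, diff 0.2%); second most likely is 'T' (9.1%, diff 3.8%).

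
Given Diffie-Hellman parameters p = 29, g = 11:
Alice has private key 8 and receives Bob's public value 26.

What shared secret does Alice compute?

Step 1: s = B^a mod p = 26^8 mod 29.
  26^1 mod 29 = 26
  26^2 mod 29 = (26 * 26) mod 29 = 9
  26^3 mod 29 = (9 * 26) mod 29 = 2
  26^4 mod 29 = (2 * 26) mod 29 = 23
  26^5 mod 29 = (23 * 26) mod 29 = 18
  26^6 mod 29 = (18 * 26) mod 29 = 4
  26^7 mod 29 = (4 * 26) mod 29 = 17
  26^8 mod 29 = (17 * 26) mod 29 = 7
Result: shared secret = 7.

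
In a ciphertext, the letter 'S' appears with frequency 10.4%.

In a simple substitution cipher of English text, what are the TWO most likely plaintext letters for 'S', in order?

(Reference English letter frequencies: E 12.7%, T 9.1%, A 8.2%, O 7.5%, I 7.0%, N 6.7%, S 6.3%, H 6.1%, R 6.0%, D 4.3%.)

Step 1: Observed frequency of 'S' is 10.4%.
Step 2: Compute distances to each reference frequency and sort:
  T (9.1%): difference = 1.3% <-- BEST
  A (8.2%): difference = 2.2% <-- RUNNER-UP
  E (12.7%): difference = 2.3%
  O (7.5%): difference = 2.9%
  I (7.0%): difference = 3.4%
Step 3: Most likely is 'T' (9.1%, diff 1.3%); second most likely is 'A' (8.2%, diff 2.2%).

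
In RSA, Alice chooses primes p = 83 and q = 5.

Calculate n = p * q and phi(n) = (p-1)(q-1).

Step 1: n = p * q = 83 * 5 = 415.
Step 2: phi(n) = (p-1)(q-1) = 82 * 4 = 328.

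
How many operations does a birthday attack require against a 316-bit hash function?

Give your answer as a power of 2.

Step 1: The birthday paradox gives collision probability ~50% after sqrt(2^n) = 2^(n/2) hashes.
Step 2: For 316-bit output: 2^(316/2) = 2^158.
Step 3: Approximately 2^158 hash computations needed.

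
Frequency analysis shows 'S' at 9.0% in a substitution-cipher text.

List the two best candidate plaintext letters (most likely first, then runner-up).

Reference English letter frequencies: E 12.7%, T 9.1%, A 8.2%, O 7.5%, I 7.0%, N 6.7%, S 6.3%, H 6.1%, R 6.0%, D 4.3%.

Step 1: Observed frequency of 'S' is 9.0%.
Step 2: Compute distances to each reference frequency and sort:
  T (9.1%): difference = 0.1% <-- BEST
  A (8.2%): difference = 0.8% <-- RUNNER-UP
  O (7.5%): difference = 1.5%
  I (7.0%): difference = 2.0%
  N (6.7%): difference = 2.3%
Step 3: Most likely is 'T' (9.1%, diff 0.1%); second most likely is 'A' (8.2%, diff 0.8%).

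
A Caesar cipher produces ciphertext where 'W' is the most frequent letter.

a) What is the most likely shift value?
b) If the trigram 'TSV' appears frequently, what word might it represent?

Step 1: In English, 'E' is the most frequent letter (12.7%).
Step 2: The most frequent ciphertext letter is 'W' (position 22).
Step 3: Shift = (22 - 4) mod 26 = 18.
Step 4: Decrypt 'TSV' by shifting back 18:
  T -> B
  S -> A
  V -> D
Step 5: 'TSV' decrypts to 'BAD'.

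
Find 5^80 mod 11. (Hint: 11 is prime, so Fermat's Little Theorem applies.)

Step 1: Since 11 is prime, by Fermat's Little Theorem: 5^10 = 1 (mod 11).
Step 2: Reduce exponent: 80 mod 10 = 0.
Step 3: So 5^80 = 5^0 (mod 11).
Step 4: 5^0 mod 11 = 1.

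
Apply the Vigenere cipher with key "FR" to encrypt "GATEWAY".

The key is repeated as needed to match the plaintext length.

Step 1: Repeat key to match plaintext length:
  Plaintext: GATEWAY
  Key:       FRFRFRF
Step 2: Encrypt each letter:
  G(6) + F(5) = (6+5) mod 26 = 11 = L
  A(0) + R(17) = (0+17) mod 26 = 17 = R
  T(19) + F(5) = (19+5) mod 26 = 24 = Y
  E(4) + R(17) = (4+17) mod 26 = 21 = V
  W(22) + F(5) = (22+5) mod 26 = 1 = B
  A(0) + R(17) = (0+17) mod 26 = 17 = R
  Y(24) + F(5) = (24+5) mod 26 = 3 = D
Ciphertext: LRYVBRD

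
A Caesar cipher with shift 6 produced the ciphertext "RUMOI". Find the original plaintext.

Step 1: Reverse the shift by subtracting 6 from each letter position.
  R (position 17) -> position (17-6) mod 26 = 11 -> L
  U (position 20) -> position (20-6) mod 26 = 14 -> O
  M (position 12) -> position (12-6) mod 26 = 6 -> G
  O (position 14) -> position (14-6) mod 26 = 8 -> I
  I (position 8) -> position (8-6) mod 26 = 2 -> C
Decrypted message: LOGIC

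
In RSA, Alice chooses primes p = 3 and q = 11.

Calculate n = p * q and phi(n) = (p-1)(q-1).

Step 1: n = p * q = 3 * 11 = 33.
Step 2: phi(n) = (p-1)(q-1) = 2 * 10 = 20.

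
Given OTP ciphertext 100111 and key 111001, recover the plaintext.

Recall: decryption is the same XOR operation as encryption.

Step 1: XOR ciphertext with key:
  Ciphertext: 100111
  Key:        111001
  XOR:        011110
Step 2: Plaintext = 011110 = 30 in decimal.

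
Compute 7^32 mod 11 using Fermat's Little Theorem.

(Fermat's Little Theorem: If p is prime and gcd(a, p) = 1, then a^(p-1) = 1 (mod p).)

Step 1: Since 11 is prime, by Fermat's Little Theorem: 7^10 = 1 (mod 11).
Step 2: Reduce exponent: 32 mod 10 = 2.
Step 3: So 7^32 = 7^2 (mod 11).
Step 4: 7^2 mod 11 = 5.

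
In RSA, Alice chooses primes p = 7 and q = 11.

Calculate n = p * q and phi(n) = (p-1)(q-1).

Step 1: n = p * q = 7 * 11 = 77.
Step 2: phi(n) = (p-1)(q-1) = 6 * 10 = 60.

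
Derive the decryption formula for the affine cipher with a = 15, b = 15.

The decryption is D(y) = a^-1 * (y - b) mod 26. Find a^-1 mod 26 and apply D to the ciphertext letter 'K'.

Step 1: Find a^-1, the modular inverse of 15 mod 26.
Step 2: We need 15 * a^-1 = 1 (mod 26).
Step 3: 15 * 7 = 105 = 4 * 26 + 1, so a^-1 = 7.
Step 4: D(y) = 7(y - 15) mod 26.
Step 5: Apply to 'K' (y = 10): D(10) = 7 * (10 - 15) mod 26 = 7 * -5 mod 26 = 17 -> 'R'.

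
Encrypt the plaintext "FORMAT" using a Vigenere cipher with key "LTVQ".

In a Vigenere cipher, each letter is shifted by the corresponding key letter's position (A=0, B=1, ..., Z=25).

Step 1: Repeat key to match plaintext length:
  Plaintext: FORMAT
  Key:       LTVQLT
Step 2: Encrypt each letter:
  F(5) + L(11) = (5+11) mod 26 = 16 = Q
  O(14) + T(19) = (14+19) mod 26 = 7 = H
  R(17) + V(21) = (17+21) mod 26 = 12 = M
  M(12) + Q(16) = (12+16) mod 26 = 2 = C
  A(0) + L(11) = (0+11) mod 26 = 11 = L
  T(19) + T(19) = (19+19) mod 26 = 12 = M
Ciphertext: QHMCLM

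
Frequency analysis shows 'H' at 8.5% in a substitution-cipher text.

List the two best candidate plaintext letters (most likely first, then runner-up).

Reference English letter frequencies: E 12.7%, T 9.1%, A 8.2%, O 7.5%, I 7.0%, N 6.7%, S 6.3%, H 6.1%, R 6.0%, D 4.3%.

Step 1: Observed frequency of 'H' is 8.5%.
Step 2: Compute distances to each reference frequency and sort:
  A (8.2%): difference = 0.3% <-- BEST
  T (9.1%): difference = 0.6% <-- RUNNER-UP
  O (7.5%): difference = 1.0%
  I (7.0%): difference = 1.5%
  N (6.7%): difference = 1.8%
Step 3: Most likely is 'A' (8.2%, diff 0.3%); second most likely is 'T' (9.1%, diff 0.6%).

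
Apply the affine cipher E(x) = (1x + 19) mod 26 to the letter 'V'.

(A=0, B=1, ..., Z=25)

Step 1: Convert 'V' to number: x = 21.
Step 2: E(21) = (1 * 21 + 19) mod 26 = 40 mod 26 = 14.
Step 3: Convert 14 back to letter: O.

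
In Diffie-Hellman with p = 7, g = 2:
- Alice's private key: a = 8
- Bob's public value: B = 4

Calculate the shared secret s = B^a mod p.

Step 1: s = B^a mod p = 4^8 mod 7.
  4^1 mod 7 = 4
  4^2 mod 7 = (4 * 4) mod 7 = 2
  4^3 mod 7 = (2 * 4) mod 7 = 1
  4^4 mod 7 = (1 * 4) mod 7 = 4
  4^5 mod 7 = (4 * 4) mod 7 = 2
  4^6 mod 7 = (2 * 4) mod 7 = 1
  4^7 mod 7 = (1 * 4) mod 7 = 4
  4^8 mod 7 = (4 * 4) mod 7 = 2
Result: shared secret = 2.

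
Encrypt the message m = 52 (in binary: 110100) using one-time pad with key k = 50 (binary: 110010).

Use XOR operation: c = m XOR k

Step 1: Write out the XOR operation bit by bit:
  Message: 110100
  Key:     110010
  XOR:     000110
Step 2: Convert to decimal: 000110 = 6.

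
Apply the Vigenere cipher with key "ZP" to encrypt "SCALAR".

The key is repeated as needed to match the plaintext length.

Step 1: Repeat key to match plaintext length:
  Plaintext: SCALAR
  Key:       ZPZPZP
Step 2: Encrypt each letter:
  S(18) + Z(25) = (18+25) mod 26 = 17 = R
  C(2) + P(15) = (2+15) mod 26 = 17 = R
  A(0) + Z(25) = (0+25) mod 26 = 25 = Z
  L(11) + P(15) = (11+15) mod 26 = 0 = A
  A(0) + Z(25) = (0+25) mod 26 = 25 = Z
  R(17) + P(15) = (17+15) mod 26 = 6 = G
Ciphertext: RRZAZG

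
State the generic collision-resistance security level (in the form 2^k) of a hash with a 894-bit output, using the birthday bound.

Step 1: The birthday paradox gives collision probability ~50% after sqrt(2^n) = 2^(n/2) hashes.
Step 2: For 894-bit output: 2^(894/2) = 2^447.
Step 3: Approximately 2^447 hash computations needed.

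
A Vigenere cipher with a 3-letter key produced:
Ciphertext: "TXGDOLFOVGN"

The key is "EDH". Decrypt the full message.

Step 1: Key 'EDH' has length 3. Extended key: EDHEDHEDHED
Step 2: Decrypt each position:
  T(19) - E(4) = 15 = P
  X(23) - D(3) = 20 = U
  G(6) - H(7) = 25 = Z
  D(3) - E(4) = 25 = Z
  O(14) - D(3) = 11 = L
  L(11) - H(7) = 4 = E
  F(5) - E(4) = 1 = B
  O(14) - D(3) = 11 = L
  V(21) - H(7) = 14 = O
  G(6) - E(4) = 2 = C
  N(13) - D(3) = 10 = K
Plaintext: PUZZLEBLOCK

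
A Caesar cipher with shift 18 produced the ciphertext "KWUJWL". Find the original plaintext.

Step 1: Reverse the shift by subtracting 18 from each letter position.
  K (position 10) -> position (10-18) mod 26 = 18 -> S
  W (position 22) -> position (22-18) mod 26 = 4 -> E
  U (position 20) -> position (20-18) mod 26 = 2 -> C
  J (position 9) -> position (9-18) mod 26 = 17 -> R
  W (position 22) -> position (22-18) mod 26 = 4 -> E
  L (position 11) -> position (11-18) mod 26 = 19 -> T
Decrypted message: SECRET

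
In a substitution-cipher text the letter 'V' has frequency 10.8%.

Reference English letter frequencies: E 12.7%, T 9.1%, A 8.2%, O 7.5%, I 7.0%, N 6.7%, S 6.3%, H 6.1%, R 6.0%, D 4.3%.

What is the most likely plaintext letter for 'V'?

Step 1: The observed frequency is 10.8%.
Step 2: Compare with English frequencies:
  E: 12.7% (difference: 1.9%)
  T: 9.1% (difference: 1.7%) <-- closest
  A: 8.2% (difference: 2.6%)
  O: 7.5% (difference: 3.3%)
  I: 7.0% (difference: 3.8%)
  N: 6.7% (difference: 4.1%)
  S: 6.3% (difference: 4.5%)
  H: 6.1% (difference: 4.7%)
  R: 6.0% (difference: 4.8%)
  D: 4.3% (difference: 6.5%)
Step 3: 'V' most likely represents 'T' (frequency 9.1%).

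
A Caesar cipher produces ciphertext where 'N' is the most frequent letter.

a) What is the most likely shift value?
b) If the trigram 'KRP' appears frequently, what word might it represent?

Step 1: In English, 'E' is the most frequent letter (12.7%).
Step 2: The most frequent ciphertext letter is 'N' (position 13).
Step 3: Shift = (13 - 4) mod 26 = 9.
Step 4: Decrypt 'KRP' by shifting back 9:
  K -> B
  R -> I
  P -> G
Step 5: 'KRP' decrypts to 'BIG'.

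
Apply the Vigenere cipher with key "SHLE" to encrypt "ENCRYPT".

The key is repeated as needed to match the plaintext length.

Step 1: Repeat key to match plaintext length:
  Plaintext: ENCRYPT
  Key:       SHLESHL
Step 2: Encrypt each letter:
  E(4) + S(18) = (4+18) mod 26 = 22 = W
  N(13) + H(7) = (13+7) mod 26 = 20 = U
  C(2) + L(11) = (2+11) mod 26 = 13 = N
  R(17) + E(4) = (17+4) mod 26 = 21 = V
  Y(24) + S(18) = (24+18) mod 26 = 16 = Q
  P(15) + H(7) = (15+7) mod 26 = 22 = W
  T(19) + L(11) = (19+11) mod 26 = 4 = E
Ciphertext: WUNVQWE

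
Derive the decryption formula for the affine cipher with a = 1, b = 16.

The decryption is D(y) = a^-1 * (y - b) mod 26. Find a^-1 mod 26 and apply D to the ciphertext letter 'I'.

Step 1: Find a^-1, the modular inverse of 1 mod 26.
Step 2: We need 1 * a^-1 = 1 (mod 26).
Step 3: 1 * 1 = 1 = 0 * 26 + 1, so a^-1 = 1.
Step 4: D(y) = 1(y - 16) mod 26.
Step 5: Apply to 'I' (y = 8): D(8) = 1 * (8 - 16) mod 26 = 1 * -8 mod 26 = 18 -> 'S'.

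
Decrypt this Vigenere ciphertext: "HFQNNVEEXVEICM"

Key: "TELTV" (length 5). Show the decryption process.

Step 1: Key 'TELTV' has length 5. Extended key: TELTVTELTVTELT
Step 2: Decrypt each position:
  H(7) - T(19) = 14 = O
  F(5) - E(4) = 1 = B
  Q(16) - L(11) = 5 = F
  N(13) - T(19) = 20 = U
  N(13) - V(21) = 18 = S
  V(21) - T(19) = 2 = C
  E(4) - E(4) = 0 = A
  E(4) - L(11) = 19 = T
  X(23) - T(19) = 4 = E
  V(21) - V(21) = 0 = A
  E(4) - T(19) = 11 = L
  I(8) - E(4) = 4 = E
  C(2) - L(11) = 17 = R
  M(12) - T(19) = 19 = T
Plaintext: OBFUSCATEALERT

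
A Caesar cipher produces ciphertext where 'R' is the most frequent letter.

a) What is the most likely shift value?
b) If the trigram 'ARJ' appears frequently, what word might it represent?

Step 1: In English, 'E' is the most frequent letter (12.7%).
Step 2: The most frequent ciphertext letter is 'R' (position 17).
Step 3: Shift = (17 - 4) mod 26 = 13.
Step 4: Decrypt 'ARJ' by shifting back 13:
  A -> N
  R -> E
  J -> W
Step 5: 'ARJ' decrypts to 'NEW'.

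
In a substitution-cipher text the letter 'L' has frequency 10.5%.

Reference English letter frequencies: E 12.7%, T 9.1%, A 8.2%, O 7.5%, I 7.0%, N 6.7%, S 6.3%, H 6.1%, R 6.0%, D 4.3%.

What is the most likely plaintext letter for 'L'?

Step 1: The observed frequency is 10.5%.
Step 2: Compare with English frequencies:
  E: 12.7% (difference: 2.2%)
  T: 9.1% (difference: 1.4%) <-- closest
  A: 8.2% (difference: 2.3%)
  O: 7.5% (difference: 3.0%)
  I: 7.0% (difference: 3.5%)
  N: 6.7% (difference: 3.8%)
  S: 6.3% (difference: 4.2%)
  H: 6.1% (difference: 4.4%)
  R: 6.0% (difference: 4.5%)
  D: 4.3% (difference: 6.2%)
Step 3: 'L' most likely represents 'T' (frequency 9.1%).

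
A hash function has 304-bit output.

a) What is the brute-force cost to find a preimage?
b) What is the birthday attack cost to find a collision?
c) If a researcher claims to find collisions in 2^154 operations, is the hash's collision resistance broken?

Step 1: Preimage resistance requires brute-force of 2^304 operations.
Step 2: Collision resistance (birthday bound) = 2^(304/2) = 2^152.
Step 3: The claimed attack costs 2^154 operations.
Step 4: Since 2^154 >= 2^152, the claimed attack is no faster than the generic birthday attack, so this does not break collision resistance.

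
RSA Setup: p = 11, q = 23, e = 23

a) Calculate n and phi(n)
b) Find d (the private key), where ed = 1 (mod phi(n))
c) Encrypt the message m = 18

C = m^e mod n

Step 1: n = 11 * 23 = 253.
Step 2: phi(n) = (11-1)(23-1) = 10 * 22 = 220.
Step 3: Find d = 23^(-1) mod 220 = 67.
  Verify: 23 * 67 = 1541 = 1 (mod 220).
Step 4: C = 18^23 mod 253 = 156.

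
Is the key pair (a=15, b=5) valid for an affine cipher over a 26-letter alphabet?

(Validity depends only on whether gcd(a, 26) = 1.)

Step 1: Compute gcd(15, 26).
Step 2: gcd(15, 26) = 1.
Since gcd = 1, 15 is coprime with 26, so it is a valid key.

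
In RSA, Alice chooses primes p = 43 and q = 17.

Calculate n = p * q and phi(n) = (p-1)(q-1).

Step 1: n = p * q = 43 * 17 = 731.
Step 2: phi(n) = (p-1)(q-1) = 42 * 16 = 672.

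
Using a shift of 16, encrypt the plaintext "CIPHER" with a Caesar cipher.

Step 1: For each letter, shift forward by 16 positions (mod 26).
  C (position 2) -> position (2+16) mod 26 = 18 -> S
  I (position 8) -> position (8+16) mod 26 = 24 -> Y
  P (position 15) -> position (15+16) mod 26 = 5 -> F
  H (position 7) -> position (7+16) mod 26 = 23 -> X
  E (position 4) -> position (4+16) mod 26 = 20 -> U
  R (position 17) -> position (17+16) mod 26 = 7 -> H
Result: SYFXUH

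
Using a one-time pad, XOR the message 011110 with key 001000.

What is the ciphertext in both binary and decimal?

Step 1: Write out the XOR operation bit by bit:
  Message: 011110
  Key:     001000
  XOR:     010110
Step 2: Convert to decimal: 010110 = 22.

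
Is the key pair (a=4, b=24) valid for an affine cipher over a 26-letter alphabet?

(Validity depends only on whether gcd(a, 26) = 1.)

Step 1: Compute gcd(4, 26).
Step 2: gcd(4, 26) = 2.
Since gcd = 2 != 1, 4 shares a common factor with 26, so it cannot be used.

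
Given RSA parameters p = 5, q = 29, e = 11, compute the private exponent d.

Step 1: n = 5 * 29 = 145.
Step 2: phi(n) = 4 * 28 = 112.
Step 3: Find d such that 11 * d = 1 (mod 112).
Step 4: d = 11^(-1) mod 112 = 51.
Verification: 11 * 51 = 561 = 5 * 112 + 1.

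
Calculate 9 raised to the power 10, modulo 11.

Step 1: Compute 9^10 mod 11 step by step, reducing modulo 11 at each step.
  9^1 mod 11 = 9
  9^2 mod 11 = (9 * 9) mod 11 = 4
  9^3 mod 11 = (4 * 9) mod 11 = 3
  9^4 mod 11 = (3 * 9) mod 11 = 5
  9^5 mod 11 = (5 * 9) mod 11 = 1
  9^6 mod 11 = (1 * 9) mod 11 = 9
  9^7 mod 11 = (9 * 9) mod 11 = 4
  9^8 mod 11 = (4 * 9) mod 11 = 3
  9^9 mod 11 = (3 * 9) mod 11 = 5
  9^10 mod 11 = (5 * 9) mod 11 = 1
Step 2: Result = 1.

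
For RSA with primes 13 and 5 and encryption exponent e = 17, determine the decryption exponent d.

Step 1: n = 13 * 5 = 65.
Step 2: phi(n) = 12 * 4 = 48.
Step 3: Find d such that 17 * d = 1 (mod 48).
Step 4: d = 17^(-1) mod 48 = 17.
Verification: 17 * 17 = 289 = 6 * 48 + 1.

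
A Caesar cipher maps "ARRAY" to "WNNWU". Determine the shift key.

Step 1: Compare first letters: A (position 0) -> W (position 22).
Step 2: Shift = (22 - 0) mod 26 = 22.
The shift value is 22.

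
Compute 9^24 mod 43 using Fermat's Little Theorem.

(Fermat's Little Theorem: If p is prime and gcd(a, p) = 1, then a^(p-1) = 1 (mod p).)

Step 1: Since 43 is prime, by Fermat's Little Theorem: 9^42 = 1 (mod 43).
Step 2: Reduce exponent: 24 mod 42 = 24.
Step 3: So 9^24 = 9^24 (mod 43).
Step 4: 9^24 mod 43 = 41.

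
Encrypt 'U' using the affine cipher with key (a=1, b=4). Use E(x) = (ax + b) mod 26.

Step 1: Convert 'U' to number: x = 20.
Step 2: E(20) = (1 * 20 + 4) mod 26 = 24 mod 26 = 24.
Step 3: Convert 24 back to letter: Y.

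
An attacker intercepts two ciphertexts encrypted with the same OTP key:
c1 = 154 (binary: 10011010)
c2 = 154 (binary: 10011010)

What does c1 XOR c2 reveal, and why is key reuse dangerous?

Step 1: c1 XOR c2 = (m1 XOR k) XOR (m2 XOR k).
Step 2: By XOR associativity/commutativity: = m1 XOR m2 XOR k XOR k = m1 XOR m2.
Step 3: 10011010 XOR 10011010 = 00000000 = 0.
Step 4: The key cancels out! An attacker learns m1 XOR m2 = 0, revealing the relationship between plaintexts.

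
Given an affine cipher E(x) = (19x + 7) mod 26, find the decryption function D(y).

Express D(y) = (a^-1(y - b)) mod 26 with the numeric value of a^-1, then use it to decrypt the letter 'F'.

Step 1: Find a^-1, the modular inverse of 19 mod 26.
Step 2: We need 19 * a^-1 = 1 (mod 26).
Step 3: 19 * 11 = 209 = 8 * 26 + 1, so a^-1 = 11.
Step 4: D(y) = 11(y - 7) mod 26.
Step 5: Apply to 'F' (y = 5): D(5) = 11 * (5 - 7) mod 26 = 11 * -2 mod 26 = 4 -> 'E'.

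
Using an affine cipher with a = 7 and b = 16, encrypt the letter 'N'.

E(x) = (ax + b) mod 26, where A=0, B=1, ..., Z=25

Step 1: Convert 'N' to number: x = 13.
Step 2: E(13) = (7 * 13 + 16) mod 26 = 107 mod 26 = 3.
Step 3: Convert 3 back to letter: D.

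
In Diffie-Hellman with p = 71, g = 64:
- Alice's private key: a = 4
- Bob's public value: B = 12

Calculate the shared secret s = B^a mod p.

Step 1: s = B^a mod p = 12^4 mod 71.
  12^1 mod 71 = 12
  12^2 mod 71 = (12 * 12) mod 71 = 2
  12^3 mod 71 = (2 * 12) mod 71 = 24
  12^4 mod 71 = (24 * 12) mod 71 = 4
Result: shared secret = 4.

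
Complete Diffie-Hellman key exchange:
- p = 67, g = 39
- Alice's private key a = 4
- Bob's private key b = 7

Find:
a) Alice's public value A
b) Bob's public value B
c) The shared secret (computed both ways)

Step 1: A = g^a mod p = 39^4 mod 67 = 65.
Step 2: B = g^b mod p = 39^7 mod 67 = 19.
Step 3: Alice computes s = B^a mod p = 19^4 mod 67 = 6.
Step 4: Bob computes s = A^b mod p = 65^7 mod 67 = 6.
Both sides agree: shared secret = 6.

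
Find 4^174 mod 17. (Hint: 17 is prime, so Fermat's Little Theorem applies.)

Step 1: Since 17 is prime, by Fermat's Little Theorem: 4^16 = 1 (mod 17).
Step 2: Reduce exponent: 174 mod 16 = 14.
Step 3: So 4^174 = 4^14 (mod 17).
Step 4: 4^14 mod 17 = 16.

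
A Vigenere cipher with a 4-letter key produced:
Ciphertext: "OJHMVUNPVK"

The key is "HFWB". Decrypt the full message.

Step 1: Key 'HFWB' has length 4. Extended key: HFWBHFWBHF
Step 2: Decrypt each position:
  O(14) - H(7) = 7 = H
  J(9) - F(5) = 4 = E
  H(7) - W(22) = 11 = L
  M(12) - B(1) = 11 = L
  V(21) - H(7) = 14 = O
  U(20) - F(5) = 15 = P
  N(13) - W(22) = 17 = R
  P(15) - B(1) = 14 = O
  V(21) - H(7) = 14 = O
  K(10) - F(5) = 5 = F
Plaintext: HELLOPROOF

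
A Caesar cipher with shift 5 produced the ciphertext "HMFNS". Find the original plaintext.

Step 1: Reverse the shift by subtracting 5 from each letter position.
  H (position 7) -> position (7-5) mod 26 = 2 -> C
  M (position 12) -> position (12-5) mod 26 = 7 -> H
  F (position 5) -> position (5-5) mod 26 = 0 -> A
  N (position 13) -> position (13-5) mod 26 = 8 -> I
  S (position 18) -> position (18-5) mod 26 = 13 -> N
Decrypted message: CHAIN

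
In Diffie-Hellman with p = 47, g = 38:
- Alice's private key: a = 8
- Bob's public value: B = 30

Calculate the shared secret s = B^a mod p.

Step 1: s = B^a mod p = 30^8 mod 47.
  30^1 mod 47 = 30
  30^2 mod 47 = (30 * 30) mod 47 = 7
  30^3 mod 47 = (7 * 30) mod 47 = 22
  30^4 mod 47 = (22 * 30) mod 47 = 2
  30^5 mod 47 = (2 * 30) mod 47 = 13
  30^6 mod 47 = (13 * 30) mod 47 = 14
  30^7 mod 47 = (14 * 30) mod 47 = 44
  30^8 mod 47 = (44 * 30) mod 47 = 4
Result: shared secret = 4.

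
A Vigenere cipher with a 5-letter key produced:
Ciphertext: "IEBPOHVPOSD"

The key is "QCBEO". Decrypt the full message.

Step 1: Key 'QCBEO' has length 5. Extended key: QCBEOQCBEOQ
Step 2: Decrypt each position:
  I(8) - Q(16) = 18 = S
  E(4) - C(2) = 2 = C
  B(1) - B(1) = 0 = A
  P(15) - E(4) = 11 = L
  O(14) - O(14) = 0 = A
  H(7) - Q(16) = 17 = R
  V(21) - C(2) = 19 = T
  P(15) - B(1) = 14 = O
  O(14) - E(4) = 10 = K
  S(18) - O(14) = 4 = E
  D(3) - Q(16) = 13 = N
Plaintext: SCALARTOKEN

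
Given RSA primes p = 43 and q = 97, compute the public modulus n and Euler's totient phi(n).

Step 1: n = p * q = 43 * 97 = 4171.
Step 2: phi(n) = (p-1)(q-1) = 42 * 96 = 4032.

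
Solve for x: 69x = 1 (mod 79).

Step 1: We need x such that 69 * x = 1 (mod 79).
Step 2: Using the extended Euclidean algorithm or trial:
  69 * 71 = 4899 = 62 * 79 + 1.
Step 3: Since 4899 mod 79 = 1, the inverse is x = 71.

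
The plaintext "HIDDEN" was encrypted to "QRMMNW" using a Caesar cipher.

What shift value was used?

Step 1: Compare first letters: H (position 7) -> Q (position 16).
Step 2: Shift = (16 - 7) mod 26 = 9.
The shift value is 9.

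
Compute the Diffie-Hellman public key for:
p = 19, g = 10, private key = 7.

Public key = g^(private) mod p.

Step 1: A = g^a mod p = 10^7 mod 19.
  10^1 mod 19 = 10
  10^2 mod 19 = (10 * 10) mod 19 = 5
  10^3 mod 19 = (5 * 10) mod 19 = 12
  10^4 mod 19 = (12 * 10) mod 19 = 6
  10^5 mod 19 = (6 * 10) mod 19 = 3
  10^6 mod 19 = (3 * 10) mod 19 = 11
  10^7 mod 19 = (11 * 10) mod 19 = 15
Result: A = 15.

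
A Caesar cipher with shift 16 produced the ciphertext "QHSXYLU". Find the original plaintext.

Step 1: Reverse the shift by subtracting 16 from each letter position.
  Q (position 16) -> position (16-16) mod 26 = 0 -> A
  H (position 7) -> position (7-16) mod 26 = 17 -> R
  S (position 18) -> position (18-16) mod 26 = 2 -> C
  X (position 23) -> position (23-16) mod 26 = 7 -> H
  Y (position 24) -> position (24-16) mod 26 = 8 -> I
  L (position 11) -> position (11-16) mod 26 = 21 -> V
  U (position 20) -> position (20-16) mod 26 = 4 -> E
Decrypted message: ARCHIVE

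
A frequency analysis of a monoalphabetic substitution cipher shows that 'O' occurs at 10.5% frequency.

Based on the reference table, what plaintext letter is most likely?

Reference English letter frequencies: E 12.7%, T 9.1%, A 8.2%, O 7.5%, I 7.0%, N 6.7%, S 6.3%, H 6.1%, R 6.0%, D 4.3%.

Step 1: The observed frequency is 10.5%.
Step 2: Compare with English frequencies:
  E: 12.7% (difference: 2.2%)
  T: 9.1% (difference: 1.4%) <-- closest
  A: 8.2% (difference: 2.3%)
  O: 7.5% (difference: 3.0%)
  I: 7.0% (difference: 3.5%)
  N: 6.7% (difference: 3.8%)
  S: 6.3% (difference: 4.2%)
  H: 6.1% (difference: 4.4%)
  R: 6.0% (difference: 4.5%)
  D: 4.3% (difference: 6.2%)
Step 3: 'O' most likely represents 'T' (frequency 9.1%).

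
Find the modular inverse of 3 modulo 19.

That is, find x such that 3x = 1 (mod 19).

Step 1: We need x such that 3 * x = 1 (mod 19).
Step 2: Using the extended Euclidean algorithm or trial:
  3 * 13 = 39 = 2 * 19 + 1.
Step 3: Since 39 mod 19 = 1, the inverse is x = 13.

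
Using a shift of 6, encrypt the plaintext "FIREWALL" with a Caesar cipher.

Step 1: For each letter, shift forward by 6 positions (mod 26).
  F (position 5) -> position (5+6) mod 26 = 11 -> L
  I (position 8) -> position (8+6) mod 26 = 14 -> O
  R (position 17) -> position (17+6) mod 26 = 23 -> X
  E (position 4) -> position (4+6) mod 26 = 10 -> K
  W (position 22) -> position (22+6) mod 26 = 2 -> C
  A (position 0) -> position (0+6) mod 26 = 6 -> G
  L (position 11) -> position (11+6) mod 26 = 17 -> R
  L (position 11) -> position (11+6) mod 26 = 17 -> R
Result: LOXKCGRR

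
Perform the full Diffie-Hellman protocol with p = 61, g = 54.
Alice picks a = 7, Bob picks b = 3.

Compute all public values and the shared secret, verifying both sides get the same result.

Step 1: A = g^a mod p = 54^7 mod 61 = 18.
Step 2: B = g^b mod p = 54^3 mod 61 = 23.
Step 3: Alice computes s = B^a mod p = 23^7 mod 61 = 37.
Step 4: Bob computes s = A^b mod p = 18^3 mod 61 = 37.
Both sides agree: shared secret = 37.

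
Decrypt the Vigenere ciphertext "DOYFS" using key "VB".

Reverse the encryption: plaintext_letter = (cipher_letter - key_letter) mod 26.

Step 1: Extend key: VBVBV
Step 2: Decrypt each letter (c - k) mod 26:
  D(3) - V(21) = (3-21) mod 26 = 8 = I
  O(14) - B(1) = (14-1) mod 26 = 13 = N
  Y(24) - V(21) = (24-21) mod 26 = 3 = D
  F(5) - B(1) = (5-1) mod 26 = 4 = E
  S(18) - V(21) = (18-21) mod 26 = 23 = X
Plaintext: INDEX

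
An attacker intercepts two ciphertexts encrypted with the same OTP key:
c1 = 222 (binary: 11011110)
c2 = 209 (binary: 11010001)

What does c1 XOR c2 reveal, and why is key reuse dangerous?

Step 1: c1 XOR c2 = (m1 XOR k) XOR (m2 XOR k).
Step 2: By XOR associativity/commutativity: = m1 XOR m2 XOR k XOR k = m1 XOR m2.
Step 3: 11011110 XOR 11010001 = 00001111 = 15.
Step 4: The key cancels out! An attacker learns m1 XOR m2 = 15, revealing the relationship between plaintexts.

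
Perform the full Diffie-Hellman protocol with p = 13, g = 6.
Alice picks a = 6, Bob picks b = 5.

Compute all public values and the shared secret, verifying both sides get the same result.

Step 1: A = g^a mod p = 6^6 mod 13 = 12.
Step 2: B = g^b mod p = 6^5 mod 13 = 2.
Step 3: Alice computes s = B^a mod p = 2^6 mod 13 = 12.
Step 4: Bob computes s = A^b mod p = 12^5 mod 13 = 12.
Both sides agree: shared secret = 12.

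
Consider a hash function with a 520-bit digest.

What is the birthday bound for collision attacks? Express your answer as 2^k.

Step 1: The birthday paradox gives collision probability ~50% after sqrt(2^n) = 2^(n/2) hashes.
Step 2: For 520-bit output: 2^(520/2) = 2^260.
Step 3: Approximately 2^260 hash computations needed.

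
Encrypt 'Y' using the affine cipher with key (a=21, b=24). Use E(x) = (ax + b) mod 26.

Step 1: Convert 'Y' to number: x = 24.
Step 2: E(24) = (21 * 24 + 24) mod 26 = 528 mod 26 = 8.
Step 3: Convert 8 back to letter: I.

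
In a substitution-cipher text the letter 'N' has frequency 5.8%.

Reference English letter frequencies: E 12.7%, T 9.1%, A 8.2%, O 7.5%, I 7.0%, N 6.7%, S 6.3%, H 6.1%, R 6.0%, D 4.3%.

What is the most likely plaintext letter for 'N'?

Step 1: The observed frequency is 5.8%.
Step 2: Compare with English frequencies:
  E: 12.7% (difference: 6.9%)
  T: 9.1% (difference: 3.3%)
  A: 8.2% (difference: 2.4%)
  O: 7.5% (difference: 1.7%)
  I: 7.0% (difference: 1.2%)
  N: 6.7% (difference: 0.9%)
  S: 6.3% (difference: 0.5%)
  H: 6.1% (difference: 0.3%)
  R: 6.0% (difference: 0.2%) <-- closest
  D: 4.3% (difference: 1.5%)
Step 3: 'N' most likely represents 'R' (frequency 6.0%).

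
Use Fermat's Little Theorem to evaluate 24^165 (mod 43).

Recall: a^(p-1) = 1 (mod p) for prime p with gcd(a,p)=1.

Step 1: Since 43 is prime, by Fermat's Little Theorem: 24^42 = 1 (mod 43).
Step 2: Reduce exponent: 165 mod 42 = 39.
Step 3: So 24^165 = 24^39 (mod 43).
Step 4: 24^39 mod 43 = 41.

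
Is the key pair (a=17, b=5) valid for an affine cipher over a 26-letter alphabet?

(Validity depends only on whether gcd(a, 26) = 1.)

Step 1: Compute gcd(17, 26).
Step 2: gcd(17, 26) = 1.
Since gcd = 1, 17 is coprime with 26, so it is a valid key.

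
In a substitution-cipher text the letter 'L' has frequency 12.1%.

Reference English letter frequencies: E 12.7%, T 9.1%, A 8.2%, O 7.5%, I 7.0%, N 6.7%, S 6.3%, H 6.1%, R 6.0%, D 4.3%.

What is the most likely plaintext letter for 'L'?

Step 1: The observed frequency is 12.1%.
Step 2: Compare with English frequencies:
  E: 12.7% (difference: 0.6%) <-- closest
  T: 9.1% (difference: 3.0%)
  A: 8.2% (difference: 3.9%)
  O: 7.5% (difference: 4.6%)
  I: 7.0% (difference: 5.1%)
  N: 6.7% (difference: 5.4%)
  S: 6.3% (difference: 5.8%)
  H: 6.1% (difference: 6.0%)
  R: 6.0% (difference: 6.1%)
  D: 4.3% (difference: 7.8%)
Step 3: 'L' most likely represents 'E' (frequency 12.7%).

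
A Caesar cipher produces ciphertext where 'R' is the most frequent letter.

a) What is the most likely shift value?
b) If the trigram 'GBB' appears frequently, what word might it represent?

Step 1: In English, 'E' is the most frequent letter (12.7%).
Step 2: The most frequent ciphertext letter is 'R' (position 17).
Step 3: Shift = (17 - 4) mod 26 = 13.
Step 4: Decrypt 'GBB' by shifting back 13:
  G -> T
  B -> O
  B -> O
Step 5: 'GBB' decrypts to 'TOO'.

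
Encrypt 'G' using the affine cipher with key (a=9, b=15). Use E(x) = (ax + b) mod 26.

Step 1: Convert 'G' to number: x = 6.
Step 2: E(6) = (9 * 6 + 15) mod 26 = 69 mod 26 = 17.
Step 3: Convert 17 back to letter: R.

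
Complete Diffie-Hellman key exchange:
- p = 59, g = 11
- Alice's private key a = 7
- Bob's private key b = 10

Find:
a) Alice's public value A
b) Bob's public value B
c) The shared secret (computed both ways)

Step 1: A = g^a mod p = 11^7 mod 59 = 2.
Step 2: B = g^b mod p = 11^10 mod 59 = 7.
Step 3: Alice computes s = B^a mod p = 7^7 mod 59 = 21.
Step 4: Bob computes s = A^b mod p = 2^10 mod 59 = 21.
Both sides agree: shared secret = 21.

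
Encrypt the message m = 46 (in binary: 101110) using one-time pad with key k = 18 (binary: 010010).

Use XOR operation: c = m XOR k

Step 1: Write out the XOR operation bit by bit:
  Message: 101110
  Key:     010010
  XOR:     111100
Step 2: Convert to decimal: 111100 = 60.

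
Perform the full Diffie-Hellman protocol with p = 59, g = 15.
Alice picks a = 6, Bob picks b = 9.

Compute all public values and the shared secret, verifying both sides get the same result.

Step 1: A = g^a mod p = 15^6 mod 59 = 26.
Step 2: B = g^b mod p = 15^9 mod 59 = 17.
Step 3: Alice computes s = B^a mod p = 17^6 mod 59 = 20.
Step 4: Bob computes s = A^b mod p = 26^9 mod 59 = 20.
Both sides agree: shared secret = 20.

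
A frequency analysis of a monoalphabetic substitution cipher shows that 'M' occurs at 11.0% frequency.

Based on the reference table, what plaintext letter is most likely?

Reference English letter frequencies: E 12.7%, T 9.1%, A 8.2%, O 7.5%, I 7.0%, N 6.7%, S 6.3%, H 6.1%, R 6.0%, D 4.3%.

Step 1: The observed frequency is 11.0%.
Step 2: Compare with English frequencies:
  E: 12.7% (difference: 1.7%) <-- closest
  T: 9.1% (difference: 1.9%)
  A: 8.2% (difference: 2.8%)
  O: 7.5% (difference: 3.5%)
  I: 7.0% (difference: 4.0%)
  N: 6.7% (difference: 4.3%)
  S: 6.3% (difference: 4.7%)
  H: 6.1% (difference: 4.9%)
  R: 6.0% (difference: 5.0%)
  D: 4.3% (difference: 6.7%)
Step 3: 'M' most likely represents 'E' (frequency 12.7%).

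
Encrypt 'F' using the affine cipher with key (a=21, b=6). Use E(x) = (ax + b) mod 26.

Step 1: Convert 'F' to number: x = 5.
Step 2: E(5) = (21 * 5 + 6) mod 26 = 111 mod 26 = 7.
Step 3: Convert 7 back to letter: H.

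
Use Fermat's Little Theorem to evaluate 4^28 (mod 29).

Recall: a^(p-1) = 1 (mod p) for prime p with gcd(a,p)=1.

Step 1: Since 29 is prime, by Fermat's Little Theorem: 4^28 = 1 (mod 29).
Step 2: Reduce exponent: 28 mod 28 = 0.
Step 3: So 4^28 = 4^0 (mod 29).
Step 4: 4^0 mod 29 = 1.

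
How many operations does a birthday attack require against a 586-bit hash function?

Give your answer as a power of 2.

Step 1: The birthday paradox gives collision probability ~50% after sqrt(2^n) = 2^(n/2) hashes.
Step 2: For 586-bit output: 2^(586/2) = 2^293.
Step 3: Approximately 2^293 hash computations needed.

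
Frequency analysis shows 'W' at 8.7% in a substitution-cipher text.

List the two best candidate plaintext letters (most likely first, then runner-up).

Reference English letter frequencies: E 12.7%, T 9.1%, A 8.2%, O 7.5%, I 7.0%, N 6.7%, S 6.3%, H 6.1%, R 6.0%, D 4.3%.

Step 1: Observed frequency of 'W' is 8.7%.
Step 2: Compute distances to each reference frequency and sort:
  T (9.1%): difference = 0.4% <-- BEST
  A (8.2%): difference = 0.5% <-- RUNNER-UP
  O (7.5%): difference = 1.2%
  I (7.0%): difference = 1.7%
  N (6.7%): difference = 2.0%
Step 3: Most likely is 'T' (9.1%, diff 0.4%); second most likely is 'A' (8.2%, diff 0.5%).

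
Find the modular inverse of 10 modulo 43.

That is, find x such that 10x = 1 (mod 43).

Step 1: We need x such that 10 * x = 1 (mod 43).
Step 2: Using the extended Euclidean algorithm or trial:
  10 * 13 = 130 = 3 * 43 + 1.
Step 3: Since 130 mod 43 = 1, the inverse is x = 13.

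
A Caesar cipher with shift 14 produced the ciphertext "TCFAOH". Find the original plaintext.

Step 1: Reverse the shift by subtracting 14 from each letter position.
  T (position 19) -> position (19-14) mod 26 = 5 -> F
  C (position 2) -> position (2-14) mod 26 = 14 -> O
  F (position 5) -> position (5-14) mod 26 = 17 -> R
  A (position 0) -> position (0-14) mod 26 = 12 -> M
  O (position 14) -> position (14-14) mod 26 = 0 -> A
  H (position 7) -> position (7-14) mod 26 = 19 -> T
Decrypted message: FORMAT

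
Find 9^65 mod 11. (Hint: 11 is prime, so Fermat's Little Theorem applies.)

Step 1: Since 11 is prime, by Fermat's Little Theorem: 9^10 = 1 (mod 11).
Step 2: Reduce exponent: 65 mod 10 = 5.
Step 3: So 9^65 = 9^5 (mod 11).
Step 4: 9^5 mod 11 = 1.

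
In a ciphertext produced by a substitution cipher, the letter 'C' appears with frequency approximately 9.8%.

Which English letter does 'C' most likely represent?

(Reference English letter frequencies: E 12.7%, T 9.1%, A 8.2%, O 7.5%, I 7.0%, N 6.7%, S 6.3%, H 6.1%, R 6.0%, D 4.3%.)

Step 1: The observed frequency is 9.8%.
Step 2: Compare with English frequencies:
  E: 12.7% (difference: 2.9%)
  T: 9.1% (difference: 0.7%) <-- closest
  A: 8.2% (difference: 1.6%)
  O: 7.5% (difference: 2.3%)
  I: 7.0% (difference: 2.8%)
  N: 6.7% (difference: 3.1%)
  S: 6.3% (difference: 3.5%)
  H: 6.1% (difference: 3.7%)
  R: 6.0% (difference: 3.8%)
  D: 4.3% (difference: 5.5%)
Step 3: 'C' most likely represents 'T' (frequency 9.1%).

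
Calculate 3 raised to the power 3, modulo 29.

Step 1: Compute 3^3 mod 29 step by step, reducing modulo 29 at each step.
  3^1 mod 29 = 3
  3^2 mod 29 = (3 * 3) mod 29 = 9
  3^3 mod 29 = (9 * 3) mod 29 = 27
Step 2: Result = 27.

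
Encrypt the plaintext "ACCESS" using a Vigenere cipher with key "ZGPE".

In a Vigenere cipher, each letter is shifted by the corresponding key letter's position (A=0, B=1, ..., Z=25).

Step 1: Repeat key to match plaintext length:
  Plaintext: ACCESS
  Key:       ZGPEZG
Step 2: Encrypt each letter:
  A(0) + Z(25) = (0+25) mod 26 = 25 = Z
  C(2) + G(6) = (2+6) mod 26 = 8 = I
  C(2) + P(15) = (2+15) mod 26 = 17 = R
  E(4) + E(4) = (4+4) mod 26 = 8 = I
  S(18) + Z(25) = (18+25) mod 26 = 17 = R
  S(18) + G(6) = (18+6) mod 26 = 24 = Y
Ciphertext: ZIRIRY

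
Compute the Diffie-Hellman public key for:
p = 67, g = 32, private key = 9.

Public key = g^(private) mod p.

Step 1: A = g^a mod p = 32^9 mod 67.
  32^1 mod 67 = 32
  32^2 mod 67 = (32 * 32) mod 67 = 19
  32^3 mod 67 = (19 * 32) mod 67 = 5
  32^4 mod 67 = (5 * 32) mod 67 = 26
  32^5 mod 67 = (26 * 32) mod 67 = 28
  32^6 mod 67 = (28 * 32) mod 67 = 25
  32^7 mod 67 = (25 * 32) mod 67 = 63
  32^8 mod 67 = (63 * 32) mod 67 = 6
  32^9 mod 67 = (6 * 32) mod 67 = 58
Result: A = 58.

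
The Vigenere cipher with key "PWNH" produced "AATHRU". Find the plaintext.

Step 1: Extend key: PWNHPW
Step 2: Decrypt each letter (c - k) mod 26:
  A(0) - P(15) = (0-15) mod 26 = 11 = L
  A(0) - W(22) = (0-22) mod 26 = 4 = E
  T(19) - N(13) = (19-13) mod 26 = 6 = G
  H(7) - H(7) = (7-7) mod 26 = 0 = A
  R(17) - P(15) = (17-15) mod 26 = 2 = C
  U(20) - W(22) = (20-22) mod 26 = 24 = Y
Plaintext: LEGACY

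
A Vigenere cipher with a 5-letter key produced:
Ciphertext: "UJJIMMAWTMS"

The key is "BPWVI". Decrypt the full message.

Step 1: Key 'BPWVI' has length 5. Extended key: BPWVIBPWVIB
Step 2: Decrypt each position:
  U(20) - B(1) = 19 = T
  J(9) - P(15) = 20 = U
  J(9) - W(22) = 13 = N
  I(8) - V(21) = 13 = N
  M(12) - I(8) = 4 = E
  M(12) - B(1) = 11 = L
  A(0) - P(15) = 11 = L
  W(22) - W(22) = 0 = A
  T(19) - V(21) = 24 = Y
  M(12) - I(8) = 4 = E
  S(18) - B(1) = 17 = R
Plaintext: TUNNELLAYER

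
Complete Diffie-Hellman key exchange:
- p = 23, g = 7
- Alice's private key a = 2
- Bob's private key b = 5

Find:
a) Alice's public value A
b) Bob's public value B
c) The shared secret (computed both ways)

Step 1: A = g^a mod p = 7^2 mod 23 = 3.
Step 2: B = g^b mod p = 7^5 mod 23 = 17.
Step 3: Alice computes s = B^a mod p = 17^2 mod 23 = 13.
Step 4: Bob computes s = A^b mod p = 3^5 mod 23 = 13.
Both sides agree: shared secret = 13.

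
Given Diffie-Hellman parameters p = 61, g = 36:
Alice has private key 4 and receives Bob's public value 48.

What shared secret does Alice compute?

Step 1: s = B^a mod p = 48^4 mod 61.
  48^1 mod 61 = 48
  48^2 mod 61 = (48 * 48) mod 61 = 47
  48^3 mod 61 = (47 * 48) mod 61 = 60
  48^4 mod 61 = (60 * 48) mod 61 = 13
Result: shared secret = 13.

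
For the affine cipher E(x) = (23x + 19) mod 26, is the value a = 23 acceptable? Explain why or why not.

Step 1: Compute gcd(23, 26).
Step 2: gcd(23, 26) = 1.
Since gcd = 1, 23 is coprime with 26, so it is a valid key.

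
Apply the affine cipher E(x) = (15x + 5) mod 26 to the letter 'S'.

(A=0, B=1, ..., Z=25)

Step 1: Convert 'S' to number: x = 18.
Step 2: E(18) = (15 * 18 + 5) mod 26 = 275 mod 26 = 15.
Step 3: Convert 15 back to letter: P.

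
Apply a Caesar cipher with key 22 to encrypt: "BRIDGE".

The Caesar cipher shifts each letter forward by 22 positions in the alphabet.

Step 1: For each letter, shift forward by 22 positions (mod 26).
  B (position 1) -> position (1+22) mod 26 = 23 -> X
  R (position 17) -> position (17+22) mod 26 = 13 -> N
  I (position 8) -> position (8+22) mod 26 = 4 -> E
  D (position 3) -> position (3+22) mod 26 = 25 -> Z
  G (position 6) -> position (6+22) mod 26 = 2 -> C
  E (position 4) -> position (4+22) mod 26 = 0 -> A
Result: XNEZCA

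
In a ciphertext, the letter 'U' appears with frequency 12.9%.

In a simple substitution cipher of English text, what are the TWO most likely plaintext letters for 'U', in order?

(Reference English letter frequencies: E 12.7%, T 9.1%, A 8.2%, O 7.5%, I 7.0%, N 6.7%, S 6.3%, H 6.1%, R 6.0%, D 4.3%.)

Step 1: Observed frequency of 'U' is 12.9%.
Step 2: Compute distances to each reference frequency and sort:
  E (12.7%): difference = 0.2% <-- BEST
  T (9.1%): difference = 3.8% <-- RUNNER-UP
  A (8.2%): difference = 4.7%
  O (7.5%): difference = 5.4%
  I (7.0%): difference = 5.9%
Step 3: Most likely is 'E' (12.7%, diff 0.2%); second most likely is 'T' (9.1%, diff 3.8%).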